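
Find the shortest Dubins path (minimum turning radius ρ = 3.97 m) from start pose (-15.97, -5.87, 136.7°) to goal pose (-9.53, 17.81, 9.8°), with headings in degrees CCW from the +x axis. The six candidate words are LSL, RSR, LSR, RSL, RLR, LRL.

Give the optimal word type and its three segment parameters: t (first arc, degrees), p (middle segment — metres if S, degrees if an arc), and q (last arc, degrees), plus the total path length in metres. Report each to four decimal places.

Let ψ = atan2(Δy, Δx) = atan2(23.68, 6.44) = 74.7858° be the start→goal bearing.
Normalize: d = |goal − start| / ρ = 24.540090/3.97 = 6.181383, α = (θ_start − ψ) mod 360° = 61.9142° = 1.080606 rad, β = (θ_goal − ψ) mod 360° = 295.0142° = 5.148969 rad.
Common terms: sin α = 0.882243, cos α = 0.470794, sin β = -0.906203, cos β = 0.422842, cos(α−β) = -0.600420, d² = 38.209493. Work in radians in the unit-radius frame; every candidate has L = ρ·(t + p + q).
LSL: p² = 2 + d² − 2cos(α−β) + 2d(sin α − sin β) = 63.520479; p = √p² = 7.969974; φ = atan2(cos β − cos α, d + sin α − sin β) = -0.006017 rad; t = (φ − α) mod 2π = 5.196563 rad, q = (β − φ) mod 2π = 5.154985 rad → L = 3.97·(5.196563 + 7.969974 + 5.154985) = 3.97·18.321521 = 72.736440 m
RSR: p² = 2 + d² − 2cos(α−β) + 2d(sin β − sin α) = 19.300188; p = √p² = 4.393198; φ = atan2(cos α − cos β, d − sin α + sin β) = 0.010915 rad; t = (α − φ) mod 2π = 1.069691 rad, q = (φ − β) mod 2π = 1.145132 rad → L = 3.97·(1.069691 + 4.393198 + 1.145132) = 3.97·6.608021 = 26.233842 m
LSR: p² = d² − 2 + 2cos(α−β) + 2d(sin α + sin β) = 34.712441; p = √p² = 5.891726; φ = atan2(−cos α − cos β, d + sin α + sin β) − atan2(−2, p) = 0.183128 rad; t = (φ − α) mod 2π = 5.385708 rad, q = (φ − β) mod 2π = 1.317345 rad → L = 3.97·(5.385708 + 5.891726 + 1.317345) = 3.97·12.594779 = 50.001273 m
RSL: p² = d² − 2 + 2cos(α−β) − 2d(sin α + sin β) = 35.304865; p = √p² = 5.941790; φ = atan2(cos α + cos β, d − sin α − sin β) − atan2(2, p) = -0.181659 rad; t = (α − φ) mod 2π = 1.262265 rad, q = (β − φ) mod 2π = 5.330628 rad → L = 3.97·(1.262265 + 5.941790 + 5.330628) = 3.97·12.534683 = 49.762691 m
RLR: c = (6 − d² + 2cos(α−β) + 2d(sin α − sin β))/8 = -1.412523, |c| > 1 → infeasible
LRL: c = (6 − d² + 2cos(α−β) − 2d(sin α − sin β))/8 = -6.940060, |c| > 1 → infeasible
Shortest: RSR with L = 26.233842 m ≈ 26.2338 m
Convert RSR to answer units (arcs ×180/π): t = 1.069691·180/π = 61.2888°, p = ρ·p = 3.97·4.393198 = 17.4410 m, q = 1.145132·180/π = 65.6112°, L = 26.2338 m.

RSR: t = 61.2888°, p = 17.4410 m, q = 65.6112°, L = 26.2338 m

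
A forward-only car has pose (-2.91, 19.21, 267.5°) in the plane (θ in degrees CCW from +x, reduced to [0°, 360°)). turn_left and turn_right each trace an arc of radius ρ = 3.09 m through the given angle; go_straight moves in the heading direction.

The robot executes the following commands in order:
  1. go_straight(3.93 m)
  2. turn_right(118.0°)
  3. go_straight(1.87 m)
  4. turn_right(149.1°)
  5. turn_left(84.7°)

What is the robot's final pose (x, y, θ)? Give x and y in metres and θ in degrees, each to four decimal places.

set_pose: (x, y, θ) = (-2.9100, 19.2100, 267.5000°), ρ = 3.09
go_straight(3.93): x += 3.93·cos θ, y += 3.93·sin θ → (-3.0814, 15.2837, 267.5000°)
turn_right(118.0°): centre at ρ to the right, rotate −118.0° → (-7.7368, 12.7561, 149.5000°)
go_straight(1.87): x += 1.87·cos θ, y += 1.87·sin θ → (-9.3480, 13.7052, 149.5000°)
turn_right(149.1°): centre at ρ to the right, rotate −149.1° → (-7.8013, 19.4575, 0.4000°)
turn_left(84.7°): centre at ρ to the left, rotate +84.7° → (-4.7442, 22.2835, 85.1000°)

(-4.7442, 22.2835, 85.1000°)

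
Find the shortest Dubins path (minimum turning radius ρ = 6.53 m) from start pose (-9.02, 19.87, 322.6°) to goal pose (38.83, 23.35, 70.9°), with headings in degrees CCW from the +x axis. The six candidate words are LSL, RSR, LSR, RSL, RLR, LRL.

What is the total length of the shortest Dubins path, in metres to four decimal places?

50.0587 m

Let ψ = atan2(Δy, Δx) = atan2(3.48, 47.85) = 4.1596° be the start→goal bearing.
Normalize: d = |goal − start| / ρ = 47.976379/6.53 = 7.347072, α = (θ_start − ψ) mod 360° = 318.4404° = 5.557833 rad, β = (θ_goal − ψ) mod 360° = 66.7404° = 1.164839 rad.
Common terms: sin α = -0.663399, cos α = 0.748266, sin β = 0.918725, cos β = 0.394898, cos(α−β) = -0.313992, d² = 53.979463. Work in radians in the unit-radius frame; every candidate has L = ρ·(t + p + q).
LSL: p² = 2 + d² − 2cos(α−β) + 2d(sin α − sin β) = 33.359490; p = √p² = 5.775767; φ = atan2(cos β − cos α, d + sin α − sin β) = -0.061219 rad; t = (φ − α) mod 2π = 0.664133 rad, q = (β − φ) mod 2π = 1.226058 rad → L = 6.53·(0.664133 + 5.775767 + 1.226058) = 6.53·7.665959 = 50.058713 m
RSR: p² = 2 + d² − 2cos(α−β) + 2d(sin β − sin α) = 79.855407; p = √p² = 8.936185; φ = atan2(cos α − cos β, d − sin α + sin β) = 0.039554 rad; t = (α − φ) mod 2π = 5.518279 rad, q = (φ − β) mod 2π = 5.157900 rad → L = 6.53·(5.518279 + 8.936185 + 5.157900) = 6.53·19.612364 = 128.068739 m
LSR: p² = d² − 2 + 2cos(α−β) + 2d(sin α + sin β) = 55.103267; p = √p² = 7.423157; φ = atan2(−cos α − cos β, d + sin α + sin β) − atan2(−2, p) = 0.113927 rad; t = (φ − α) mod 2π = 0.839280 rad, q = (φ − β) mod 2π = 5.232273 rad → L = 6.53·(0.839280 + 7.423157 + 5.232273) = 6.53·13.494711 = 88.120460 m
RSL: p² = d² − 2 + 2cos(α−β) − 2d(sin α + sin β) = 47.599690; p = √p² = 6.899253; φ = atan2(cos α + cos β, d − sin α − sin β) − atan2(2, p) = -0.122331 rad; t = (α − φ) mod 2π = 5.680164 rad, q = (β − φ) mod 2π = 1.287170 rad → L = 6.53·(5.680164 + 6.899253 + 1.287170) = 6.53·13.866587 = 90.548811 m
RLR: c = (6 − d² + 2cos(α−β) + 2d(sin α − sin β))/8 = -8.981926, |c| > 1 → infeasible
LRL: c = (6 − d² + 2cos(α−β) − 2d(sin α − sin β))/8 = -3.169936, |c| > 1 → infeasible
Shortest: LSL with L = 50.058713 m ≈ 50.0587 m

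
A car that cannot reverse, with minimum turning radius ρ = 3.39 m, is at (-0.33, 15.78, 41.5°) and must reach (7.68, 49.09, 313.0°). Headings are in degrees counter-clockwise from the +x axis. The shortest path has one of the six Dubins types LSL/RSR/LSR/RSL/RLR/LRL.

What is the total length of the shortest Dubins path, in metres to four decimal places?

39.4519 m

Let ψ = atan2(Δy, Δx) = atan2(33.31, 8.01) = 76.4789° be the start→goal bearing.
Normalize: d = |goal − start| / ρ = 34.259542/3.39 = 10.106060, α = (θ_start − ψ) mod 360° = 325.0211° = 5.672688 rad, β = (θ_goal − ψ) mod 360° = 236.5211° = 4.128072 rad.
Common terms: sin α = -0.573275, cos α = 0.819363, sin β = -0.834089, cos β = -0.551630, cos(α−β) = 0.026177, d² = 102.132439. Work in radians in the unit-radius frame; every candidate has L = ρ·(t + p + q).
LSL: p² = 2 + d² − 2cos(α−β) + 2d(sin α − sin β) = 109.351696; p = √p² = 10.457136; φ = atan2(cos β − cos α, d + sin α − sin β) = -0.131485 rad; t = (φ − α) mod 2π = 0.479012 rad, q = (β − φ) mod 2π = 4.259556 rad → L = 3.39·(0.479012 + 10.457136 + 4.259556) = 3.39·15.195705 = 51.513440 m
RSR: p² = 2 + d² − 2cos(α−β) + 2d(sin β − sin α) = 98.808474; p = √p² = 9.940245; φ = atan2(cos α − cos β, d − sin α + sin β) = 0.138365 rad; t = (α − φ) mod 2π = 5.534324 rad, q = (φ − β) mod 2π = 2.293478 rad → L = 3.39·(5.534324 + 9.940245 + 2.293478) = 3.39·17.768047 = 60.233679 m
LSR: p² = d² − 2 + 2cos(α−β) + 2d(sin α + sin β) = 71.738989; p = √p² = 8.469887; φ = atan2(−cos α − cos β, d + sin α + sin β) − atan2(−2, p) = 0.201114 rad; t = (φ − α) mod 2π = 0.811611 rad, q = (φ − β) mod 2π = 2.356228 rad → L = 3.39·(0.811611 + 8.469887 + 2.356228) = 3.39·11.637726 = 39.451891 m
RSL: p² = d² − 2 + 2cos(α−β) − 2d(sin α + sin β) = 128.630596; p = √p² = 11.341543; φ = atan2(cos α + cos β, d − sin α − sin β) − atan2(2, p) = -0.151298 rad; t = (α − φ) mod 2π = 5.823987 rad, q = (β − φ) mod 2π = 4.279370 rad → L = 3.39·(5.823987 + 11.341543 + 4.279370) = 3.39·21.444900 = 72.698212 m
RLR: c = (6 − d² + 2cos(α−β) + 2d(sin α − sin β))/8 = -11.351059, |c| > 1 → infeasible
LRL: c = (6 − d² + 2cos(α−β) − 2d(sin α − sin β))/8 = -12.668962, |c| > 1 → infeasible
Shortest: LSR with L = 39.451891 m ≈ 39.4519 m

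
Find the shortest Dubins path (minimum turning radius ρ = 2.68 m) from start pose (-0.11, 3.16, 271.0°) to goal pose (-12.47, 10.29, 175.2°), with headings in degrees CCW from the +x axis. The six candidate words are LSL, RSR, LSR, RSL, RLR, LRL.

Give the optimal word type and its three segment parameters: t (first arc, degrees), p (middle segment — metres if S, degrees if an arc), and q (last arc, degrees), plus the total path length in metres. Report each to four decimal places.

RSL: t = 144.9735°, p = 9.4699 m, q = 49.1735°, L = 18.5511 m

Let ψ = atan2(Δy, Δx) = atan2(7.13, -12.36) = 150.0210° be the start→goal bearing.
Normalize: d = |goal − start| / ρ = 14.269075/2.68 = 5.324282, α = (θ_start − ψ) mod 360° = 120.9790° = 2.111481 rad, β = (θ_goal − ψ) mod 360° = 25.1790° = 0.439456 rad.
Common terms: sin α = 0.857356, cos α = -0.514723, sin β = 0.425447, cos β = 0.904983, cos(α−β) = -0.101056, d² = 28.347976. Work in radians in the unit-radius frame; every candidate has L = ρ·(t + p + q).
LSL: p² = 2 + d² − 2cos(α−β) + 2d(sin α − sin β) = 35.149302; p = √p² = 5.928685; φ = atan2(cos β − cos α, d + sin α − sin β) = 0.241814 rad; t = (φ − α) mod 2π = 4.413518 rad, q = (β − φ) mod 2π = 0.197642 rad → L = 2.68·(4.413518 + 5.928685 + 0.197642) = 2.68·10.539845 = 28.246783 m
RSR: p² = 2 + d² − 2cos(α−β) + 2d(sin β − sin α) = 25.950875; p = √p² = 5.094200; φ = atan2(cos α − cos β, d − sin α + sin β) = -0.282431 rad; t = (α − φ) mod 2π = 2.393912 rad, q = (φ − β) mod 2π = 5.561299 rad → L = 2.68·(2.393912 + 5.094200 + 5.561299) = 2.68·13.049411 = 34.972421 m
LSR: p² = d² − 2 + 2cos(α−β) + 2d(sin α + sin β) = 39.805876; p = √p² = 6.309190; φ = atan2(−cos α − cos β, d + sin α + sin β) − atan2(−2, p) = 0.247979 rad; t = (φ − α) mod 2π = 4.419683 rad, q = (φ − β) mod 2π = 6.091708 rad → L = 2.68·(4.419683 + 6.309190 + 6.091708) = 2.68·16.820581 = 45.079158 m
RSL: p² = d² − 2 + 2cos(α−β) − 2d(sin α + sin β) = 12.485850; p = √p² = 3.533532; φ = atan2(cos α + cos β, d − sin α − sin β) − atan2(2, p) = -0.418783 rad; t = (α − φ) mod 2π = 2.530265 rad, q = (β − φ) mod 2π = 0.858239 rad → L = 2.68·(2.530265 + 3.533532 + 0.858239) = 2.68·6.922036 = 18.551057 m
RLR: c = (6 − d² + 2cos(α−β) + 2d(sin α − sin β))/8 = -2.243859, |c| > 1 → infeasible
LRL: c = (6 − d² + 2cos(α−β) − 2d(sin α − sin β))/8 = -3.393663, |c| > 1 → infeasible
Shortest: RSL with L = 18.551057 m ≈ 18.5511 m
Convert RSL to answer units (arcs ×180/π): t = 2.530265·180/π = 144.9735°, p = ρ·p = 2.68·3.533532 = 9.4699 m, q = 0.858239·180/π = 49.1735°, L = 18.5511 m.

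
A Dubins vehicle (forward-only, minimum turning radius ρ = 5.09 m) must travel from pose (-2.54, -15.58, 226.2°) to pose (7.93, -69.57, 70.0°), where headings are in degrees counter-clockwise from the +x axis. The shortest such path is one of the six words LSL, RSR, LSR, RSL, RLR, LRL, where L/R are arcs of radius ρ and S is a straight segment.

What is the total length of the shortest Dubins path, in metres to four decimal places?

66.8727 m

Let ψ = atan2(Δy, Δx) = atan2(-53.99, 10.47) = -79.0252° be the start→goal bearing.
Normalize: d = |goal − start| / ρ = 54.995827/5.09 = 10.804681, α = (θ_start − ψ) mod 360° = 305.2252° = 5.327184 rad, β = (θ_goal − ψ) mod 360° = 149.0252° = 2.600980 rad.
Common terms: sin α = -0.816892, cos α = 0.576791, sin β = 0.514662, cos β = -0.857393, cos(α−β) = -0.914960, d² = 116.741135. Work in radians in the unit-radius frame; every candidate has L = ρ·(t + p + q).
LSL: p² = 2 + d² − 2cos(α−β) + 2d(sin α − sin β) = 91.797031; p = √p² = 9.581077; φ = atan2(cos β − cos α, d + sin α − sin β) = -0.150254 rad; t = (φ − α) mod 2π = 0.805747 rad, q = (β − φ) mod 2π = 2.751234 rad → L = 5.09·(0.805747 + 9.581077 + 2.751234) = 5.09·13.138058 = 66.872714 m
RSR: p² = 2 + d² − 2cos(α−β) + 2d(sin β − sin α) = 149.345077; p = √p² = 12.220682; φ = atan2(cos α − cos β, d − sin α + sin β) = 0.117628 rad; t = (α − φ) mod 2π = 5.209556 rad, q = (φ − β) mod 2π = 3.799834 rad → L = 5.09·(5.209556 + 12.220682 + 3.799834) = 5.09·21.230072 = 108.061066 m
LSR: p² = d² − 2 + 2cos(α−β) + 2d(sin α + sin β) = 106.380218; p = √p² = 10.314079; φ = atan2(−cos α − cos β, d + sin α + sin β) − atan2(−2, p) = 0.218244 rad; t = (φ − α) mod 2π = 1.174246 rad, q = (φ − β) mod 2π = 3.900450 rad → L = 5.09·(1.174246 + 10.314079 + 3.900450) = 5.09·15.388774 = 78.328860 m
RSL: p² = d² − 2 + 2cos(α−β) − 2d(sin α + sin β) = 119.442214; p = √p² = 10.928962; φ = atan2(cos α + cos β, d − sin α − sin β) − atan2(2, p) = -0.206256 rad; t = (α − φ) mod 2π = 5.533439 rad, q = (β − φ) mod 2π = 2.807235 rad → L = 5.09·(5.533439 + 10.928962 + 2.807235) = 5.09·19.269637 = 98.082451 m
RLR: c = (6 − d² + 2cos(α−β) + 2d(sin α − sin β))/8 = -17.668135, |c| > 1 → infeasible
LRL: c = (6 − d² + 2cos(α−β) − 2d(sin α − sin β))/8 = -10.474629, |c| > 1 → infeasible
Shortest: LSL with L = 66.872714 m ≈ 66.8727 m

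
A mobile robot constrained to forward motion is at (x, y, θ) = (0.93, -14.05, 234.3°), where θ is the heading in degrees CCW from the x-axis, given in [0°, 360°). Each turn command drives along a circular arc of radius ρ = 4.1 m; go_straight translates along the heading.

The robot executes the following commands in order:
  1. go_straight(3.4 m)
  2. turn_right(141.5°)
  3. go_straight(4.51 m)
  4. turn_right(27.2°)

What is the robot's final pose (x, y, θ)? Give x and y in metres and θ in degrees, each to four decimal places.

(-8.3377, -8.2202, 65.6000°)

set_pose: (x, y, θ) = (0.9300, -14.0500, 234.3000°), ρ = 4.1
go_straight(3.4): x += 3.4·cos θ, y += 3.4·sin θ → (-1.0540, -16.8111, 234.3000°)
turn_right(141.5°): centre at ρ to the right, rotate −141.5° → (-8.4787, -14.6188, 92.8000°)
go_straight(4.51): x += 4.51·cos θ, y += 4.51·sin θ → (-8.6990, -10.1142, 92.8000°)
turn_right(27.2°): centre at ρ to the right, rotate −27.2° → (-8.3377, -8.2202, 65.6000°)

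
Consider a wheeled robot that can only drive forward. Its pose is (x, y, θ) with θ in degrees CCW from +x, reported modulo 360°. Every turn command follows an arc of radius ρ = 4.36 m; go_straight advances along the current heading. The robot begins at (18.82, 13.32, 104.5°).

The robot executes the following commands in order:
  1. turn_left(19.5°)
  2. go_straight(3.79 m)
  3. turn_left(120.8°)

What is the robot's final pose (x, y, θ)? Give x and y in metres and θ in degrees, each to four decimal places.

(8.5345, 17.2268, 244.8000°)

set_pose: (x, y, θ) = (18.8200, 13.3200, 104.5000°), ρ = 4.36
turn_left(19.5°): centre at ρ to the left, rotate +19.5° → (18.2135, 14.6664, 124.0000°)
go_straight(3.79): x += 3.79·cos θ, y += 3.79·sin θ → (16.0941, 17.8085, 124.0000°)
turn_left(120.8°): centre at ρ to the left, rotate +120.8° → (8.5345, 17.2268, 244.8000°)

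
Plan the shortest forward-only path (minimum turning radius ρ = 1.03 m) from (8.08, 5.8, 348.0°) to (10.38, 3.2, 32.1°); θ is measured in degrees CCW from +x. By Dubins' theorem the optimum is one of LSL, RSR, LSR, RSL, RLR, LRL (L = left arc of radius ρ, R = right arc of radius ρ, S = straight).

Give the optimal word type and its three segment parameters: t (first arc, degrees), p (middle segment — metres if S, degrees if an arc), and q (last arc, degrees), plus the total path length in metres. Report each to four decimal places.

Let ψ = atan2(Δy, Δx) = atan2(-2.60, 2.30) = -48.5035° be the start→goal bearing.
Normalize: d = |goal − start| / ρ = 3.471311/1.03 = 3.370205, α = (θ_start − ψ) mod 360° = 36.5035° = 0.637107 rad, β = (θ_goal − ψ) mod 360° = 80.6035° = 1.406797 rad.
Common terms: sin α = 0.594872, cos α = 0.803820, sin β = 0.986582, cos β = 0.163265, cos(α−β) = 0.718126, d² = 11.358281. Work in radians in the unit-radius frame; every candidate has L = ρ·(t + p + q).
LSL: p² = 2 + d² − 2cos(α−β) + 2d(sin α − sin β) = 9.281743; p = √p² = 3.046595; φ = atan2(cos β − cos α, d + sin α − sin β) = -0.211833 rad; t = (φ − α) mod 2π = 5.434245 rad, q = (β − φ) mod 2π = 1.618630 rad → L = 1.03·(5.434245 + 3.046595 + 1.618630) = 1.03·10.099471 = 10.402455 m
RSR: p² = 2 + d² − 2cos(α−β) + 2d(sin β − sin α) = 14.562313; p = √p² = 3.816060; φ = atan2(cos α − cos β, d − sin α + sin β) = 0.168656 rad; t = (α − φ) mod 2π = 0.468451 rad, q = (φ − β) mod 2π = 5.045044 rad → L = 1.03·(0.468451 + 3.816060 + 5.045044) = 1.03·9.329555 = 9.609442 m
LSR: p² = d² − 2 + 2cos(α−β) + 2d(sin α + sin β) = 21.454185; p = √p² = 4.631866; φ = atan2(−cos α − cos β, d + sin α + sin β) − atan2(−2, p) = 0.214732 rad; t = (φ − α) mod 2π = 5.860810 rad, q = (φ − β) mod 2π = 5.091120 rad → L = 1.03·(5.860810 + 4.631866 + 5.091120) = 1.03·15.583796 = 16.051310 m
RSL: p² = d² − 2 + 2cos(α−β) − 2d(sin α + sin β) = 0.134882; p = √p² = 0.367262; φ = atan2(cos α + cos β, d − sin α − sin β) − atan2(2, p) = -0.893553 rad; t = (α − φ) mod 2π = 1.530660 rad, q = (β − φ) mod 2π = 2.300350 rad → L = 1.03·(1.530660 + 0.367262 + 2.300350) = 1.03·4.198272 = 4.324221 m
RLR: c = (6 − d² + 2cos(α−β) + 2d(sin α − sin β))/8 = -0.820289; p = 2π − arccos c = 3.750473 rad; φ = atan2(cos α − cos β, d − sin α + sin β) = 0.168656 rad; t = (α − φ + p/2) mod 2π = 2.343687 rad, q = (α − β − t + p) mod 2π = 0.637095 rad → L = 1.03·(2.343687 + 3.750473 + 0.637095) = 1.03·6.731255 = 6.933193 m
LRL: c = (6 − d² + 2cos(α−β) − 2d(sin α − sin β))/8 = -0.160218; p = 2π − arccos c = 4.551478 rad; φ = atan2(cos β − cos α, d + sin α − sin β) = -0.211833 rad; t = (φ − α + p/2) mod 2π = 1.426799 rad, q = (β − α − t + p) mod 2π = 3.894369 rad → L = 1.03·(1.426799 + 4.551478 + 3.894369) = 1.03·9.872645 = 10.168825 m
Shortest: RSL with L = 4.324221 m ≈ 4.3242 m
Convert RSL to answer units (arcs ×180/π): t = 1.530660·180/π = 87.7004°, p = ρ·p = 1.03·0.367262 = 0.3783 m, q = 2.300350·180/π = 131.8004°, L = 4.3242 m.

RSL: t = 87.7004°, p = 0.3783 m, q = 131.8004°, L = 4.3242 m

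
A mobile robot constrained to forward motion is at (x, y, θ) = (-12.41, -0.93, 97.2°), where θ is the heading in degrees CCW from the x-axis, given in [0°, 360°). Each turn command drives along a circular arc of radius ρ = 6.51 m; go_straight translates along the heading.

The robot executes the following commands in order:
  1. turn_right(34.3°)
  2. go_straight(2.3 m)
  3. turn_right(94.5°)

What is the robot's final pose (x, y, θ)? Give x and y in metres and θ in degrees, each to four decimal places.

(-1.4924, 7.4782, 328.4000°)

set_pose: (x, y, θ) = (-12.4100, -0.9300, 97.2000°), ρ = 6.51
turn_right(34.3°): centre at ρ to the right, rotate −34.3° → (-11.7466, 2.8515, 62.9000°)
go_straight(2.3): x += 2.3·cos θ, y += 2.3·sin θ → (-10.6989, 4.8990, 62.9000°)
turn_right(94.5°): centre at ρ to the right, rotate −94.5° → (-1.4924, 7.4782, -31.6000° ≡ 328.4000°)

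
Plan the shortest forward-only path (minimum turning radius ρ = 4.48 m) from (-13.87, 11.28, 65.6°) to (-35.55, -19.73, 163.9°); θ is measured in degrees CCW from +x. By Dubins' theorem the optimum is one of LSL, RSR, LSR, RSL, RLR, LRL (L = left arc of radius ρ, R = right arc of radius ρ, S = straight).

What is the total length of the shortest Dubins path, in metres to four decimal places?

53.7544 m

Let ψ = atan2(Δy, Δx) = atan2(-31.01, -21.68) = -124.9585° be the start→goal bearing.
Normalize: d = |goal − start| / ρ = 37.837052/4.48 = 8.445771, α = (θ_start − ψ) mod 360° = 190.5585° = 3.325874 rad, β = (θ_goal − ψ) mod 360° = 288.8585° = 5.041532 rad.
Common terms: sin α = -0.183240, cos α = -0.983068, sin β = -0.946320, cos β = 0.323232, cos(α−β) = -0.144356, d² = 71.331040. Work in radians in the unit-radius frame; every candidate has L = ρ·(t + p + q).
LSL: p² = 2 + d² − 2cos(α−β) + 2d(sin α − sin β) = 86.509346; p = √p² = 9.301040; φ = atan2(cos β − cos α, d + sin α − sin β) = 0.140913 rad; t = (φ − α) mod 2π = 3.098224 rad, q = (β − φ) mod 2π = 4.900620 rad → L = 4.48·(3.098224 + 9.301040 + 4.900620) = 4.48·17.299884 = 77.503480 m
RSR: p² = 2 + d² − 2cos(α−β) + 2d(sin β − sin α) = 60.730158; p = √p² = 7.792956; φ = atan2(cos α − cos β, d − sin α + sin β) = -0.168421 rad; t = (α − φ) mod 2π = 3.494295 rad, q = (φ − β) mod 2π = 1.073232 rad → L = 4.48·(3.494295 + 7.792956 + 1.073232) = 4.48·12.360482 = 55.374961 m
LSR: p² = d² − 2 + 2cos(α−β) + 2d(sin α + sin β) = 49.962329; p = √p² = 7.068404; φ = atan2(−cos α − cos β, d + sin α + sin β) − atan2(−2, p) = 0.365686 rad; t = (φ − α) mod 2π = 3.322998 rad, q = (φ − β) mod 2π = 1.607339 rad → L = 4.48·(3.322998 + 7.068404 + 1.607339) = 4.48·11.998741 = 53.754359 m
RSL: p² = d² − 2 + 2cos(α−β) − 2d(sin α + sin β) = 88.122326; p = √p² = 9.387349; φ = atan2(cos α + cos β, d − sin α − sin β) − atan2(2, p) = -0.278715 rad; t = (α − φ) mod 2π = 3.604589 rad, q = (β − φ) mod 2π = 5.320248 rad → L = 4.48·(3.604589 + 9.387349 + 5.320248) = 4.48·18.312186 = 82.038593 m
RLR: c = (6 − d² + 2cos(α−β) + 2d(sin α − sin β))/8 = -6.591270, |c| > 1 → infeasible
LRL: c = (6 − d² + 2cos(α−β) − 2d(sin α − sin β))/8 = -9.813668, |c| > 1 → infeasible
Shortest: LSR with L = 53.754359 m ≈ 53.7544 m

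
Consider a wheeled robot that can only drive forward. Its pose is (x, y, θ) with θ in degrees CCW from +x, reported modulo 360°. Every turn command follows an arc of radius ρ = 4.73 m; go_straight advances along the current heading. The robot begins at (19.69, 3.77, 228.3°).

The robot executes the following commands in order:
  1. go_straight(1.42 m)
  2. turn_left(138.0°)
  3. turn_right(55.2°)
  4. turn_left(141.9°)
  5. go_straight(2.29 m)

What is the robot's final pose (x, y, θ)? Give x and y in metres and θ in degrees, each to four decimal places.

(35.0474, -1.0865, 93.0000°)

set_pose: (x, y, θ) = (19.6900, 3.7700, 228.3000°), ρ = 4.73
go_straight(1.42): x += 1.42·cos θ, y += 1.42·sin θ → (18.7454, 2.7098, 228.3000°)
turn_left(138.0°): centre at ρ to the left, rotate +138.0° → (22.7960, -5.1382, 366.3000° ≡ 6.3000°)
turn_right(55.2°): centre at ρ to the right, rotate −55.2° → (26.8794, -6.7303, -48.9000° ≡ 311.1000°)
turn_left(141.9°): centre at ρ to the left, rotate +141.9° → (35.1673, -3.3733, 453.0000° ≡ 93.0000°)
go_straight(2.29): x += 2.29·cos θ, y += 2.29·sin θ → (35.0474, -1.0865, 93.0000°)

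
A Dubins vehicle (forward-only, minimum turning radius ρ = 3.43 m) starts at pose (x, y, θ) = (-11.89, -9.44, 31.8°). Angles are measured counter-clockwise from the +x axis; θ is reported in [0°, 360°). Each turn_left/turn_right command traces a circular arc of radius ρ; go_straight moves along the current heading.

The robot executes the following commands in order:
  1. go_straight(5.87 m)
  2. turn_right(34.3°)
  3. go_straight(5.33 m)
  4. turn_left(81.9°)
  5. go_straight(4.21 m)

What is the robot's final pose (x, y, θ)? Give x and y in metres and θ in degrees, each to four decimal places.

(4.6764, 0.8663, 79.4000°)

set_pose: (x, y, θ) = (-11.8900, -9.4400, 31.8000°), ρ = 3.43
go_straight(5.87): x += 5.87·cos θ, y += 5.87·sin θ → (-6.9011, -6.3468, 31.8000°)
turn_right(34.3°): centre at ρ to the right, rotate −34.3° → (-4.9441, -5.8352, -2.5000° ≡ 357.5000°)
go_straight(5.33): x += 5.33·cos θ, y += 5.33·sin θ → (0.3809, -6.0677, 357.5000°)
turn_left(81.9°): centre at ρ to the left, rotate +81.9° → (3.9020, -3.2719, 439.4000° ≡ 79.4000°)
go_straight(4.21): x += 4.21·cos θ, y += 4.21·sin θ → (4.6764, 0.8663, 79.4000°)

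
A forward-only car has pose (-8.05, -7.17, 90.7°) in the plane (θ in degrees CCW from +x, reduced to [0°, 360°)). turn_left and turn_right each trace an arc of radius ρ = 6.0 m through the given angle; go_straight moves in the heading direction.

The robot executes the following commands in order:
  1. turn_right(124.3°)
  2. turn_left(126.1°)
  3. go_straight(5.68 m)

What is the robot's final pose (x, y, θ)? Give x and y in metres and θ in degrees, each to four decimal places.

(10.3368, 8.8347, 92.5000°)

set_pose: (x, y, θ) = (-8.0500, -7.1700, 90.7000°), ρ = 6.0
turn_right(124.3°): centre at ρ to the right, rotate −124.3° → (1.2699, -2.0992, -33.6000° ≡ 326.4000°)
turn_left(126.1°): centre at ρ to the left, rotate +126.1° → (10.5845, 3.1601, 452.5000° ≡ 92.5000°)
go_straight(5.68): x += 5.68·cos θ, y += 5.68·sin θ → (10.3368, 8.8347, 92.5000°)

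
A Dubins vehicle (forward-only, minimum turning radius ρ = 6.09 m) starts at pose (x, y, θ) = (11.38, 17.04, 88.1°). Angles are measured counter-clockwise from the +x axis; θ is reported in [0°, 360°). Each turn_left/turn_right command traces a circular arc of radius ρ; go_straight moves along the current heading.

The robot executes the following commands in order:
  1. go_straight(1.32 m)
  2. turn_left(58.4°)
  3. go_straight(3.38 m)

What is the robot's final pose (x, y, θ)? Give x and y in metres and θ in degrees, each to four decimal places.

(5.8799, 25.5051, 146.5000°)

set_pose: (x, y, θ) = (11.3800, 17.0400, 88.1000°), ρ = 6.09
go_straight(1.32): x += 1.32·cos θ, y += 1.32·sin θ → (11.4238, 18.3593, 88.1000°)
turn_left(58.4°): centre at ρ to the left, rotate +58.4° → (8.6984, 23.6396, 146.5000°)
go_straight(3.38): x += 3.38·cos θ, y += 3.38·sin θ → (5.8799, 25.5051, 146.5000°)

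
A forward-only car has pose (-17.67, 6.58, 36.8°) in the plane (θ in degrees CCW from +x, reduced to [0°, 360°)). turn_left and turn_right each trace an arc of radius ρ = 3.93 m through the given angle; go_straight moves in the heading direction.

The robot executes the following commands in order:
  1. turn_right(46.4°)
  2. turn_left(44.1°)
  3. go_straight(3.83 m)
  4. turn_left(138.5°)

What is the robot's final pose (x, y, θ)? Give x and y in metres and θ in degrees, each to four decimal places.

set_pose: (x, y, θ) = (-17.6700, 6.5800, 36.8000°), ρ = 3.93
turn_right(46.4°): centre at ρ to the right, rotate −46.4° → (-14.6604, 7.3081, -9.6000° ≡ 350.4000°)
turn_left(44.1°): centre at ρ to the left, rotate +44.1° → (-11.7791, 7.9442, 394.5000° ≡ 34.5000°)
go_straight(3.83): x += 3.83·cos θ, y += 3.83·sin θ → (-8.6227, 10.1136, 34.5000°)
turn_left(138.5°): centre at ρ to the left, rotate +138.5° → (-10.3697, 17.2531, 173.0000°)

(-10.3697, 17.2531, 173.0000°)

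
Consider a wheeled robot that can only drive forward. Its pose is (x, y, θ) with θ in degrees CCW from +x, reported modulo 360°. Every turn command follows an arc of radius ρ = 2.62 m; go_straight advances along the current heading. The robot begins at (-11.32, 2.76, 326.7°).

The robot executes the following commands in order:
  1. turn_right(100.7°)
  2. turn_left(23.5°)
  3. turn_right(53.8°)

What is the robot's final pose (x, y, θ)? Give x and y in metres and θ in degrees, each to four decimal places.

(-13.1883, -3.7570, 195.7000°)

set_pose: (x, y, θ) = (-11.3200, 2.7600, 326.7000°), ρ = 2.62
turn_right(100.7°): centre at ρ to the right, rotate −100.7° → (-10.8738, -1.2498, 226.0000°)
turn_left(23.5°): centre at ρ to the left, rotate +23.5° → (-11.4432, -2.1523, 249.5000°)
turn_right(53.8°): centre at ρ to the right, rotate −53.8° → (-13.1883, -3.7570, 195.7000°)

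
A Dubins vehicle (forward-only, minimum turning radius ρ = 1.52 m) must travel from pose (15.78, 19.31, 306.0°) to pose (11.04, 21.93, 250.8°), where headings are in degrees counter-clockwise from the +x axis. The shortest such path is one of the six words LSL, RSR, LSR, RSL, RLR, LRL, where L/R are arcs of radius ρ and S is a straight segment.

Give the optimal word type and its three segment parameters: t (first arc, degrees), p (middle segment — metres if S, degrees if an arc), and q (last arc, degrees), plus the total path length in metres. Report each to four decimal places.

Let ψ = atan2(Δy, Δx) = atan2(2.62, -4.74) = 151.0687° be the start→goal bearing.
Normalize: d = |goal − start| / ρ = 5.415903/1.52 = 3.563094, α = (θ_start − ψ) mod 360° = 154.9313° = 2.704061 rad, β = (θ_goal − ψ) mod 360° = 99.7313° = 1.740640 rad.
Common terms: sin α = 0.423705, cos α = -0.905800, sin β = 0.985611, cos β = -0.169028, cos(α−β) = 0.570714, d² = 12.695637. Work in radians in the unit-radius frame; every candidate has L = ρ·(t + p + q).
LSL: p² = 2 + d² − 2cos(α−β) + 2d(sin α − sin β) = 9.549958; p = √p² = 3.090301; φ = atan2(cos β − cos α, d + sin α − sin β) = 0.240733 rad; t = (φ − α) mod 2π = 3.819857 rad, q = (β − φ) mod 2π = 1.499907 rad → L = 1.52·(3.819857 + 3.090301 + 1.499907) = 1.52·8.410064 = 12.783298 m
RSR: p² = 2 + d² − 2cos(α−β) + 2d(sin β − sin α) = 17.558462; p = √p² = 4.190282; φ = atan2(cos α − cos β, d − sin α + sin β) = -0.176748 rad; t = (α − φ) mod 2π = 2.880809 rad, q = (φ − β) mod 2π = 4.365798 rad → L = 1.52·(2.880809 + 4.190282 + 4.365798) = 1.52·11.436889 = 17.384071 m
LSR: p² = d² − 2 + 2cos(α−β) + 2d(sin α + sin β) = 21.880114; p = √p² = 4.677618; φ = atan2(−cos α − cos β, d + sin α + sin β) − atan2(−2, p) = 0.616927 rad; t = (φ − α) mod 2π = 4.196051 rad, q = (φ − β) mod 2π = 5.159473 rad → L = 1.52·(4.196051 + 4.677618 + 5.159473) = 1.52·14.033142 = 21.330376 m
RSL: p² = d² − 2 + 2cos(α−β) − 2d(sin α + sin β) = 1.794015; p = √p² = 1.339408; φ = atan2(cos α + cos β, d − sin α − sin β) − atan2(2, p) = -1.443576 rad; t = (α − φ) mod 2π = 4.147637 rad, q = (β − φ) mod 2π = 3.184215 rad → L = 1.52·(4.147637 + 1.339408 + 3.184215) = 1.52·8.671260 = 13.180316 m
RLR: c = (6 − d² + 2cos(α−β) + 2d(sin α − sin β))/8 = -1.194808, |c| > 1 → infeasible
LRL: c = (6 − d² + 2cos(α−β) − 2d(sin α − sin β))/8 = -0.193745; p = 2π − arccos c = 4.517411 rad; φ = atan2(cos β − cos α, d + sin α − sin β) = 0.240733 rad; t = (φ − α + p/2) mod 2π = 6.078563 rad, q = (β − α − t + p) mod 2π = 3.758612 rad → L = 1.52·(6.078563 + 4.517411 + 3.758612) = 1.52·14.354586 = 21.818971 m
Shortest: LSL with L = 12.783298 m ≈ 12.7833 m
Convert LSL to answer units (arcs ×180/π): t = 3.819857·180/π = 218.8617°, p = ρ·p = 1.52·3.090301 = 4.6973 m, q = 1.499907·180/π = 85.9383°, L = 12.7833 m.

LSL: t = 218.8617°, p = 4.6973 m, q = 85.9383°, L = 12.7833 m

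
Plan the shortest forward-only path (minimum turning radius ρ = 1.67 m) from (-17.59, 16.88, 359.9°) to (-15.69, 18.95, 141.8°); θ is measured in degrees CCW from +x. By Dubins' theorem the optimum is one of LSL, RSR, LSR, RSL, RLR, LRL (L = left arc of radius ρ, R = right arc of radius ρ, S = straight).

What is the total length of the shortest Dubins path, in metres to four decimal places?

9.7362 m

Let ψ = atan2(Δy, Δx) = atan2(2.07, 1.90) = 47.4520° be the start→goal bearing.
Normalize: d = |goal − start| / ρ = 2.809786/1.67 = 1.682507, α = (θ_start − ψ) mod 360° = 312.4480° = 5.453247 rad, β = (θ_goal − ψ) mod 360° = 94.3480° = 1.646684 rad.
Common terms: sin α = -0.737890, cos α = 0.674921, sin β = 0.997122, cos β = -0.075815, cos(α−β) = -0.786935, d² = 2.830829. Work in radians in the unit-radius frame; every candidate has L = ρ·(t + p + q).
LSL: p² = 2 + d² − 2cos(α−β) + 2d(sin α − sin β) = 0.566361; p = √p² = 0.752569; φ = atan2(cos β − cos α, d + sin α − sin β) = -1.640621 rad; t = (φ − α) mod 2π = 5.472503 rad, q = (β − φ) mod 2π = 3.287304 rad → L = 1.67·(5.472503 + 0.752569 + 3.287304) = 1.67·9.512377 = 15.885670 m
RSR: p² = 2 + d² − 2cos(α−β) + 2d(sin β − sin α) = 12.243038; p = √p² = 3.499005; φ = atan2(cos α − cos β, d − sin α + sin β) = 0.216238 rad; t = (α − φ) mod 2π = 5.237009 rad, q = (φ − β) mod 2π = 4.852740 rad → L = 1.67·(5.237009 + 3.499005 + 4.852740) = 1.67·13.588754 = 22.693219 m
LSR: p² = d² − 2 + 2cos(α−β) + 2d(sin α + sin β) = 0.129279; p = √p² = 0.359554; φ = atan2(−cos α − cos β, d + sin α + sin β) − atan2(−2, p) = 1.093645 rad; t = (φ − α) mod 2π = 1.923584 rad, q = (φ − β) mod 2π = 5.730147 rad → L = 1.67·(1.923584 + 0.359554 + 5.730147) = 1.67·8.013284 = 13.382185 m
RSL: p² = d² − 2 + 2cos(α−β) − 2d(sin α + sin β) = -1.615360 < 0 → infeasible
RLR: c = (6 − d² + 2cos(α−β) + 2d(sin α − sin β))/8 = -0.530380; p = 2π − arccos c = 4.153341 rad; φ = atan2(cos α − cos β, d − sin α + sin β) = 0.216238 rad; t = (α − φ + p/2) mod 2π = 1.030494 rad, q = (α − β − t + p) mod 2π = 0.646225 rad → L = 1.67·(1.030494 + 4.153341 + 0.646225) = 1.67·5.830059 = 9.736198 m
LRL: c = (6 − d² + 2cos(α−β) − 2d(sin α − sin β))/8 = 0.929205; p = 2π − arccos c = 5.904645 rad; φ = atan2(cos β − cos α, d + sin α − sin β) = -1.640621 rad; t = (φ − α + p/2) mod 2π = 2.141640 rad, q = (β − α − t + p) mod 2π = 6.239627 rad → L = 1.67·(2.141640 + 5.904645 + 6.239627) = 1.67·14.285911 = 23.857472 m
Shortest: RLR with L = 9.736198 m ≈ 9.7362 m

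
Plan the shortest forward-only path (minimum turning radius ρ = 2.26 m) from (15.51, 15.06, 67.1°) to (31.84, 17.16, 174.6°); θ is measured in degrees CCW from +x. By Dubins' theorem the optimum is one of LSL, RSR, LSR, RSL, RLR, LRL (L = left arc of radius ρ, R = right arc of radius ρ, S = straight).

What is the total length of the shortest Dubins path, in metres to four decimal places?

24.0867 m

Let ψ = atan2(Δy, Δx) = atan2(2.10, 16.33) = 7.3279° be the start→goal bearing.
Normalize: d = |goal − start| / ρ = 16.464474/2.26 = 7.285165, α = (θ_start − ψ) mod 360° = 59.7721° = 1.043220 rad, β = (θ_goal − ψ) mod 360° = 167.2721° = 2.919449 rad.
Common terms: sin α = 0.864030, cos α = 0.503441, sin β = 0.220321, cos β = -0.975427, cos(α−β) = -0.300706, d² = 53.073635. Work in radians in the unit-radius frame; every candidate has L = ρ·(t + p + q).
LSL: p² = 2 + d² − 2cos(α−β) + 2d(sin α − sin β) = 65.054099; p = √p² = 8.065612; φ = atan2(cos β − cos α, d + sin α − sin β) = -0.184398 rad; t = (φ − α) mod 2π = 5.055567 rad, q = (β − φ) mod 2π = 3.103847 rad → L = 2.26·(5.055567 + 8.065612 + 3.103847) = 2.26·16.225026 = 36.668560 m
RSR: p² = 2 + d² − 2cos(α−β) + 2d(sin β − sin α) = 46.295995; p = √p² = 6.804116; φ = atan2(cos α − cos β, d − sin α + sin β) = 0.219098 rad; t = (α − φ) mod 2π = 0.824122 rad, q = (φ − β) mod 2π = 3.582834 rad → L = 2.26·(0.824122 + 6.804116 + 3.582834) = 2.26·11.211072 = 25.337024 m
LSR: p² = d² − 2 + 2cos(α−β) + 2d(sin α + sin β) = 66.271574; p = √p² = 8.140735; φ = atan2(−cos α − cos β, d + sin α + sin β) − atan2(−2, p) = 0.297241 rad; t = (φ − α) mod 2π = 5.537206 rad, q = (φ − β) mod 2π = 3.660977 rad → L = 2.26·(5.537206 + 8.140735 + 3.660977) = 2.26·17.338918 = 39.185955 m
RSL: p² = d² − 2 + 2cos(α−β) − 2d(sin α + sin β) = 34.672873; p = √p² = 5.888368; φ = atan2(cos α + cos β, d − sin α − sin β) − atan2(2, p) = -0.403398 rad; t = (α − φ) mod 2π = 1.446618 rad, q = (β − φ) mod 2π = 3.322847 rad → L = 2.26·(1.446618 + 5.888368 + 3.322847) = 2.26·10.657832 = 24.086701 m
RLR: c = (6 − d² + 2cos(α−β) + 2d(sin α − sin β))/8 = -4.786999, |c| > 1 → infeasible
LRL: c = (6 − d² + 2cos(α−β) − 2d(sin α − sin β))/8 = -7.131762, |c| > 1 → infeasible
Shortest: RSL with L = 24.086701 m ≈ 24.0867 m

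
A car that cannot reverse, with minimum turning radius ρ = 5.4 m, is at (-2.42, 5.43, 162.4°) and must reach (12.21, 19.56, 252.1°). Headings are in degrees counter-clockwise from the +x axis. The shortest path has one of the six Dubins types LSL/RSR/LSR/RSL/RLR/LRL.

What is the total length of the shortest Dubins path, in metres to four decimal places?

38.7047 m

Let ψ = atan2(Δy, Δx) = atan2(14.13, 14.63) = 44.0040° be the start→goal bearing.
Normalize: d = |goal − start| / ρ = 20.339464/5.4 = 3.766567, α = (θ_start − ψ) mod 360° = 118.3960° = 2.066400 rad, β = (θ_goal − ψ) mod 360° = 208.0960° = 3.631960 rad.
Common terms: sin α = 0.879682, cos α = -0.475563, sin β = -0.470950, cos β = -0.882160, cos(α−β) = 0.005236, d² = 14.187030. Work in radians in the unit-radius frame; every candidate has L = ρ·(t + p + q).
LSL: p² = 2 + d² − 2cos(α−β) + 2d(sin α − sin β) = 26.351052; p = √p² = 5.133328; φ = atan2(cos β − cos α, d + sin α − sin β) = -0.079290 rad; t = (φ − α) mod 2π = 4.137495 rad, q = (β − φ) mod 2π = 3.711251 rad → L = 5.4·(4.137495 + 5.133328 + 3.711251) = 5.4·12.982073 = 70.103195 m
RSR: p² = 2 + d² − 2cos(α−β) + 2d(sin β − sin α) = 6.002065; p = √p² = 2.449911; φ = atan2(cos α − cos β, d − sin α + sin β) = 0.166735 rad; t = (α − φ) mod 2π = 1.899665 rad, q = (φ − β) mod 2π = 2.817960 rad → L = 5.4·(1.899665 + 2.449911 + 2.817960) = 5.4·7.167536 = 38.704695 m
LSR: p² = d² − 2 + 2cos(α−β) + 2d(sin α + sin β) = 15.276531; p = √p² = 3.908520; φ = atan2(−cos α − cos β, d + sin α + sin β) − atan2(−2, p) = 0.787360 rad; t = (φ − α) mod 2π = 5.004146 rad, q = (φ − β) mod 2π = 3.438585 rad → L = 5.4·(5.004146 + 3.908520 + 3.438585) = 5.4·12.351251 = 66.696755 m
RSL: p² = d² − 2 + 2cos(α−β) − 2d(sin α + sin β) = 9.118473; p = √p² = 3.019681; φ = atan2(cos α + cos β, d − sin α − sin β) − atan2(2, p) = -0.969234 rad; t = (α − φ) mod 2π = 3.035635 rad, q = (β − φ) mod 2π = 4.601195 rad → L = 5.4·(3.035635 + 3.019681 + 4.601195) = 5.4·10.656510 = 57.545156 m
RLR: c = (6 − d² + 2cos(α−β) + 2d(sin α − sin β))/8 = 0.249742; p = 2π − arccos c = 4.964803 rad; φ = atan2(cos α − cos β, d − sin α + sin β) = 0.166735 rad; t = (α − φ + p/2) mod 2π = 4.382066 rad, q = (α − β − t + p) mod 2π = 5.300362 rad → L = 5.4·(4.382066 + 4.964803 + 5.300362) = 5.4·14.647230 = 79.095044 m
LRL: c = (6 − d² + 2cos(α−β) − 2d(sin α − sin β))/8 = -2.293881, |c| > 1 → infeasible
Shortest: RSR with L = 38.704695 m ≈ 38.7047 m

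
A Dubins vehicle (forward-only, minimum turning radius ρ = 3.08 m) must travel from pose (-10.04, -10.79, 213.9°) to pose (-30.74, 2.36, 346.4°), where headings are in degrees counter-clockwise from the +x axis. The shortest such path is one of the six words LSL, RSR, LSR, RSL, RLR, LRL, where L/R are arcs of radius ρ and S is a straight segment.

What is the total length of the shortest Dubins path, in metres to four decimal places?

Let ψ = atan2(Δy, Δx) = atan2(13.15, -20.70) = 147.5736° be the start→goal bearing.
Normalize: d = |goal − start| / ρ = 24.523713/3.08 = 7.962244, α = (θ_start − ψ) mod 360° = 66.3264° = 1.157614 rad, β = (θ_goal − ψ) mod 360° = 198.8264° = 3.470175 rad.
Common terms: sin α = 0.915848, cos α = 0.401526, sin β = -0.322702, cos β = -0.946501, cos(α−β) = -0.675590, d² = 63.397337. Work in radians in the unit-radius frame; every candidate has L = ρ·(t + p + q).
LSL: p² = 2 + d² − 2cos(α−β) + 2d(sin α − sin β) = 86.471784; p = √p² = 9.299021; φ = atan2(cos β − cos α, d + sin α − sin β) = -0.145477 rad; t = (φ − α) mod 2π = 4.980094 rad, q = (β − φ) mod 2π = 3.615652 rad → L = 3.08·(4.980094 + 9.299021 + 3.615652) = 3.08·17.894767 = 55.115883 m
RSR: p² = 2 + d² − 2cos(α−β) + 2d(sin β − sin α) = 47.025251; p = √p² = 6.857496; φ = atan2(cos α − cos β, d − sin α + sin β) = 0.197866 rad; t = (α − φ) mod 2π = 0.959748 rad, q = (φ − β) mod 2π = 3.010876 rad → L = 3.08·(0.959748 + 6.857496 + 3.010876) = 3.08·10.828120 = 33.350610 m
LSR: p² = d² − 2 + 2cos(α−β) + 2d(sin α + sin β) = 69.491702; p = √p² = 8.336168; φ = atan2(−cos α − cos β, d + sin α + sin β) − atan2(−2, p) = 0.299081 rad; t = (φ − α) mod 2π = 5.424653 rad, q = (φ − β) mod 2π = 3.112092 rad → L = 3.08·(5.424653 + 8.336168 + 3.112092) = 3.08·16.872913 = 51.968571 m
RSL: p² = d² − 2 + 2cos(α−β) − 2d(sin α + sin β) = 50.600611; p = √p² = 7.113411; φ = atan2(cos α + cos β, d − sin α − sin β) − atan2(2, p) = -0.347903 rad; t = (α − φ) mod 2π = 1.505517 rad, q = (β − φ) mod 2π = 3.818078 rad → L = 3.08·(1.505517 + 7.113411 + 3.818078) = 3.08·12.437006 = 38.305977 m
RLR: c = (6 − d² + 2cos(α−β) + 2d(sin α − sin β))/8 = -4.878156, |c| > 1 → infeasible
LRL: c = (6 − d² + 2cos(α−β) − 2d(sin α − sin β))/8 = -9.808973, |c| > 1 → infeasible
Shortest: RSR with L = 33.350610 m ≈ 33.3506 m

33.3506 m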